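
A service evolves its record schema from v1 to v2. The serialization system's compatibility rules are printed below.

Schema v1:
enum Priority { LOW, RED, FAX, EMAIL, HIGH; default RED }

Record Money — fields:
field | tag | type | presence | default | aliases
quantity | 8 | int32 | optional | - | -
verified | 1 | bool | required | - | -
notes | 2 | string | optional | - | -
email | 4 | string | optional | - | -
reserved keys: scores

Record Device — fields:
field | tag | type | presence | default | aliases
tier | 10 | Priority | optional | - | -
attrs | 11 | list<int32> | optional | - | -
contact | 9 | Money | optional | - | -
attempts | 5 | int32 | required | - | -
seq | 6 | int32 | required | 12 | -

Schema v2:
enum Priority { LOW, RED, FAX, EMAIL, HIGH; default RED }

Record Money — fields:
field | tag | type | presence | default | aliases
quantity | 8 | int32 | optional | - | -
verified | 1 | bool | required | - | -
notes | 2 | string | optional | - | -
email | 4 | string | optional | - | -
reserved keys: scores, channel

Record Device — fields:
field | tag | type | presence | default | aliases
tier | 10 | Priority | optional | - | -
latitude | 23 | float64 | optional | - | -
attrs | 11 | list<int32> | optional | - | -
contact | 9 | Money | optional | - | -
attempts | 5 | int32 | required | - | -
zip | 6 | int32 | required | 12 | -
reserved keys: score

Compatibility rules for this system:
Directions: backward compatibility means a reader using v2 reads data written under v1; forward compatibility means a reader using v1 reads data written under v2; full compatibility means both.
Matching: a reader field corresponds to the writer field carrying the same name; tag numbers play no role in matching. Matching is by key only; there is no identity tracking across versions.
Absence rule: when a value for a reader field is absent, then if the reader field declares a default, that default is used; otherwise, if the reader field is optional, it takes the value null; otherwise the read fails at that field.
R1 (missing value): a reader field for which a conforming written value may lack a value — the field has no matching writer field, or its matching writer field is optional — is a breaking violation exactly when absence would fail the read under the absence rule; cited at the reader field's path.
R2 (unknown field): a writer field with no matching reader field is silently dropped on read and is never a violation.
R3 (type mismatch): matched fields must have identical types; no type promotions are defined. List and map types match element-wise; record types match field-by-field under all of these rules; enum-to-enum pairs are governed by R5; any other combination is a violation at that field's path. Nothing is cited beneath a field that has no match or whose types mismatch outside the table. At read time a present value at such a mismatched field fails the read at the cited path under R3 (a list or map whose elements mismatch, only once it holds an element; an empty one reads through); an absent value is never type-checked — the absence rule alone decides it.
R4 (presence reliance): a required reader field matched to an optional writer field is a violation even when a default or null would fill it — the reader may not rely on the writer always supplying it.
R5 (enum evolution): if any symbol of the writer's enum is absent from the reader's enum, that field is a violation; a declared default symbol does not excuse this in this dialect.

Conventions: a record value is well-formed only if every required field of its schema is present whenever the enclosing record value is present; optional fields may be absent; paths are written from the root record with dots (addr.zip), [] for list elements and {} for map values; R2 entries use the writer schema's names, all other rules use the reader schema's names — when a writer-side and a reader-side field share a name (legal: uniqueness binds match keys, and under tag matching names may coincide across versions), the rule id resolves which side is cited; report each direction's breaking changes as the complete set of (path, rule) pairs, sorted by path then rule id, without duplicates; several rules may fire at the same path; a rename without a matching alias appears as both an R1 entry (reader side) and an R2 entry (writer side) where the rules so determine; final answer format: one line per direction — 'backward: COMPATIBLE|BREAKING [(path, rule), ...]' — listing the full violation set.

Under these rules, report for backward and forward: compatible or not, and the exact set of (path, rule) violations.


backward: COMPATIBLE []; forward: COMPATIBLE []

each type pair in Device: writer, then reader
backward pass over Device, reader schema v2, writer schema v1:
  tier: paired with writer tier (Priority -> Priority; writer optional)
  latitude: no writer match
  attrs: paired with writer attrs (list<int32> -> list<int32>; writer optional)
  contact: paired with writer contact (Money -> Money; writer optional)
  attempts: paired with writer attempts (int32 -> int32; writer required)
  zip: no writer match
  seq (writer side), unknown to reader
  contact.quantity: paired with writer contact.quantity (int32 -> int32; writer optional)
  contact.verified: paired with writer contact.verified (bool -> bool; writer required)
  contact.notes: paired with writer contact.notes (string -> string; writer optional)
  contact.email: paired with writer contact.email (string -> string; writer optional)
  => backward verdict for Device: COMPATIBLE, no violations
forward pass over Device, reader schema v1, writer schema v2:
  tier: paired with writer tier (Priority -> Priority; writer optional)
  attrs: paired with writer attrs (list<int32> -> list<int32>; writer optional)
  contact: paired with writer contact (Money -> Money; writer optional)
  attempts: paired with writer attempts (int32 -> int32; writer required)
  seq: no writer match
  latitude (writer side), unknown to reader
  zip (writer side), unknown to reader
  contact.quantity: paired with writer contact.quantity (int32 -> int32; writer optional)
  contact.verified: paired with writer contact.verified (bool -> bool; writer required)
  contact.notes: paired with writer contact.notes (string -> string; writer optional)
  contact.email: paired with writer contact.email (string -> string; writer optional)
  => forward verdict for Device: COMPATIBLE, no violations


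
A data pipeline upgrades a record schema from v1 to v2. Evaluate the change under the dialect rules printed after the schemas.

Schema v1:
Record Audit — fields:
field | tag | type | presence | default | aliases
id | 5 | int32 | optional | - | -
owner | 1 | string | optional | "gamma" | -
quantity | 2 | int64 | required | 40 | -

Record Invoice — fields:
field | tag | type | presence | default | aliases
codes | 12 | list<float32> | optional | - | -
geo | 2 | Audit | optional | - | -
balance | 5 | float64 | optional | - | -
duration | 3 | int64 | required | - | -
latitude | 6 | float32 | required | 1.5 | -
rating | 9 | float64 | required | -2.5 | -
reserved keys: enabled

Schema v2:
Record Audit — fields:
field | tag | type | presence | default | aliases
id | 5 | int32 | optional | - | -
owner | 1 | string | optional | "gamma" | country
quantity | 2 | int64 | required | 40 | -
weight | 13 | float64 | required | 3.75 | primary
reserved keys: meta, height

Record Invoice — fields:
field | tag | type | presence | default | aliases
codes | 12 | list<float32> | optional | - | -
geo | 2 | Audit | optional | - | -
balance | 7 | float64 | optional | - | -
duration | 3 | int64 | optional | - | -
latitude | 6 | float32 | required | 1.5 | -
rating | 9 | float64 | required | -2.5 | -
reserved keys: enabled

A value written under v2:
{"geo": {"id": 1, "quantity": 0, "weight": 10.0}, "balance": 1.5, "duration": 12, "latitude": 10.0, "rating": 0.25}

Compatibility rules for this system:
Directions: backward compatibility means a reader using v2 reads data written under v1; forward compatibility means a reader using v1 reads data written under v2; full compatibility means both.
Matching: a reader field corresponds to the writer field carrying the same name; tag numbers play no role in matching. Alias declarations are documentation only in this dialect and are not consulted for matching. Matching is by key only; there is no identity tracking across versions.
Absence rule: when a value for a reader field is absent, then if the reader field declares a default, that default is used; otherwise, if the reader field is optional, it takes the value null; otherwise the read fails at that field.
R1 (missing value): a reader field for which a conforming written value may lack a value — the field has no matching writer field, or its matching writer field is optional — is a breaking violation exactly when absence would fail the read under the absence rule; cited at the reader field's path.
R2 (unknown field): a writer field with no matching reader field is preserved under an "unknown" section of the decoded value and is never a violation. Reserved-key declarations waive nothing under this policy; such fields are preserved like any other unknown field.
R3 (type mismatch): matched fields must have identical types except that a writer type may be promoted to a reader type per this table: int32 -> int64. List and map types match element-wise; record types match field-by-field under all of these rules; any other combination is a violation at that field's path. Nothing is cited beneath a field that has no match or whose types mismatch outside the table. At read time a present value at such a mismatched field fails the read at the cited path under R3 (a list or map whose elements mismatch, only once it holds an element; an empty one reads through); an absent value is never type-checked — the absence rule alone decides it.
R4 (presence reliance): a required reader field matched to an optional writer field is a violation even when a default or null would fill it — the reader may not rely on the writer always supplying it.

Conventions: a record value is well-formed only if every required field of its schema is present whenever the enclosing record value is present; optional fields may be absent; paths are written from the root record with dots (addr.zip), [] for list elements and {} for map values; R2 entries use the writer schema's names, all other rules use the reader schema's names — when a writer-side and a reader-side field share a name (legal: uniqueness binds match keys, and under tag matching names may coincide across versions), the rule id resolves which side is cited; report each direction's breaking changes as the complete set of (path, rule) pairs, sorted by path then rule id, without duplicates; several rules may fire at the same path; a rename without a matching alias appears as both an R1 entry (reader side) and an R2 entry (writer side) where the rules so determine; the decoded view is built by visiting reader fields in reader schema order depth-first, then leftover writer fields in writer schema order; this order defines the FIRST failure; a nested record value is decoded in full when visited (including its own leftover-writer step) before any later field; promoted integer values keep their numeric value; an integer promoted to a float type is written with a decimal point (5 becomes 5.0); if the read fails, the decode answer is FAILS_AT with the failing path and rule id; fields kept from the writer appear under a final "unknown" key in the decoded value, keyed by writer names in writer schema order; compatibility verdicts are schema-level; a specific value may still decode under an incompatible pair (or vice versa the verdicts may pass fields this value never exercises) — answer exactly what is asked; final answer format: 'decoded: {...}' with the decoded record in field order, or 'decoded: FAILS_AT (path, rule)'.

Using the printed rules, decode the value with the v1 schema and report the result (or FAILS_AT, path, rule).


in Invoice below, arrows point writer -> reader
decode walk for Invoice under reader schema v1:
  codes := null (missing; optional => null)
  geo.id := 1
  geo.owner := "gamma" (missing; default applied)
  geo.quantity := 0
  writer geo.weight: kept under "unknown"
  balance := 1.5
  duration := 12
  latitude := 10.0
  rating := 0.25
  => decoded: {"codes": null, "geo": {"id": 1, "owner": "gamma", "quantity": 0, "unknown": {"weight": 10.0}}, "balance": 1.5, "duration": 12, "latitude": 10.0, "rating": 0.25}
diffs on Invoice not affecting the asked answer:
  field duration in record Invoice: required changed to optional -> a verdict-level change on Invoice — the shown value reads the same
  field balance in record Invoice: tag 5 changed to 7 -> triggers nothing under the printed rules; the Invoice answer is the same either way

decoded: {"codes": null, "geo": {"id": 1, "owner": "gamma", "quantity": 0, "unknown": {"weight": 10.0}}, "balance": 1.5, "duration": 12, "latitude": 10.0, "rating": 0.25}


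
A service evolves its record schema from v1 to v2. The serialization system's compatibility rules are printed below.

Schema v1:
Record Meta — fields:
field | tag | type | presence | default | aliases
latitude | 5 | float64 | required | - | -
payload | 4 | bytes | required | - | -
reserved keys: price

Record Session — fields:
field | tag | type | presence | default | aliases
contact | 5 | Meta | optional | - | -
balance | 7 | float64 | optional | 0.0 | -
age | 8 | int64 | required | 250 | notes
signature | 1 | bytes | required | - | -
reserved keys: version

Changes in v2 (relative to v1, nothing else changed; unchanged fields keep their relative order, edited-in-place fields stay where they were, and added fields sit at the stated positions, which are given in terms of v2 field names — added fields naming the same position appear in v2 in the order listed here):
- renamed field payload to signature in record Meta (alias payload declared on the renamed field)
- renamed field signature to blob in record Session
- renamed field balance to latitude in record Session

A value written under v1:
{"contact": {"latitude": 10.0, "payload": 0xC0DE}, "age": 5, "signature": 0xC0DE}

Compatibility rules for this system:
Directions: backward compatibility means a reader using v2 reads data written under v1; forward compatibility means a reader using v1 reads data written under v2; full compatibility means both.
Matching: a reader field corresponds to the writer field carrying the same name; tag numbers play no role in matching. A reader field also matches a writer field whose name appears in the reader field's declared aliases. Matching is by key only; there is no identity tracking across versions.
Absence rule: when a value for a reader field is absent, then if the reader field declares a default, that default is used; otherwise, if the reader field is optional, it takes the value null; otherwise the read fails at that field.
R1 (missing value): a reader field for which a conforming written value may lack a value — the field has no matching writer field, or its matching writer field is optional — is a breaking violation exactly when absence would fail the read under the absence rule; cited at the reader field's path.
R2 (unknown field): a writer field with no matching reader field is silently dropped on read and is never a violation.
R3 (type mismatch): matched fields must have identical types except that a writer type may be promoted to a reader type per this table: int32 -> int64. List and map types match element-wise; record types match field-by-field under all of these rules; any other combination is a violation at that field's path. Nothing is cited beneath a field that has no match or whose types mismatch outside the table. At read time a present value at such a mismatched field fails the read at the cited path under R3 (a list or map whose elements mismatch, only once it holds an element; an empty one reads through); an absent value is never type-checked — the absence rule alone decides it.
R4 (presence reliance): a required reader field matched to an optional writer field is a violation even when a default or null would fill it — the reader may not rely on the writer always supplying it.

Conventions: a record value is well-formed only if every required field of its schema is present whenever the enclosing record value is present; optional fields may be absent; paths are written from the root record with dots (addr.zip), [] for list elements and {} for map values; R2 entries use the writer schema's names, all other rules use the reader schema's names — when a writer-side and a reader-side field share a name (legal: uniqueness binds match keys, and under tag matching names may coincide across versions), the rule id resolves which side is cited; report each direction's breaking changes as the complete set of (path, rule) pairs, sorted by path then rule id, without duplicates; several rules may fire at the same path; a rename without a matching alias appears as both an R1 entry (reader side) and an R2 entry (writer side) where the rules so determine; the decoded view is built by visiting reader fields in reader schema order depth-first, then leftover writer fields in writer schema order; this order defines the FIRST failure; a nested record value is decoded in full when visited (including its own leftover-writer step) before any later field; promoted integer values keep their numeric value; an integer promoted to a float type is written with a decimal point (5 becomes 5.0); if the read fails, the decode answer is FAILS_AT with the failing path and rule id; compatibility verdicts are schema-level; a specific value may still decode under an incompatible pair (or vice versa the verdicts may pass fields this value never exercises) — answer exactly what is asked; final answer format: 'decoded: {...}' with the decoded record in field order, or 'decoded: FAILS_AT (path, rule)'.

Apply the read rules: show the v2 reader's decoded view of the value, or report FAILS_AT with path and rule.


in Session below, arrows point writer -> reader
decode (reader v2):
  contact.latitude := 10.0
  contact.signature := 0xC0DE (from writer payload)
  latitude := 0.0 (missing; default applied)
  age := 5
  read fails at blob under R1 (no fill)
  => FAILS_AT (blob, R1)
checking off the Session differences that do not matter here:
  renamed field payload to signature in record Meta (alias payload declared on the renamed field) -> schema-level compatibility only; this Session value's decode is unchanged
  renamed field balance to latitude in record Session -> triggers nothing under the printed rules; the Session answer is the same either way

decoded: FAILS_AT (blob, R1)


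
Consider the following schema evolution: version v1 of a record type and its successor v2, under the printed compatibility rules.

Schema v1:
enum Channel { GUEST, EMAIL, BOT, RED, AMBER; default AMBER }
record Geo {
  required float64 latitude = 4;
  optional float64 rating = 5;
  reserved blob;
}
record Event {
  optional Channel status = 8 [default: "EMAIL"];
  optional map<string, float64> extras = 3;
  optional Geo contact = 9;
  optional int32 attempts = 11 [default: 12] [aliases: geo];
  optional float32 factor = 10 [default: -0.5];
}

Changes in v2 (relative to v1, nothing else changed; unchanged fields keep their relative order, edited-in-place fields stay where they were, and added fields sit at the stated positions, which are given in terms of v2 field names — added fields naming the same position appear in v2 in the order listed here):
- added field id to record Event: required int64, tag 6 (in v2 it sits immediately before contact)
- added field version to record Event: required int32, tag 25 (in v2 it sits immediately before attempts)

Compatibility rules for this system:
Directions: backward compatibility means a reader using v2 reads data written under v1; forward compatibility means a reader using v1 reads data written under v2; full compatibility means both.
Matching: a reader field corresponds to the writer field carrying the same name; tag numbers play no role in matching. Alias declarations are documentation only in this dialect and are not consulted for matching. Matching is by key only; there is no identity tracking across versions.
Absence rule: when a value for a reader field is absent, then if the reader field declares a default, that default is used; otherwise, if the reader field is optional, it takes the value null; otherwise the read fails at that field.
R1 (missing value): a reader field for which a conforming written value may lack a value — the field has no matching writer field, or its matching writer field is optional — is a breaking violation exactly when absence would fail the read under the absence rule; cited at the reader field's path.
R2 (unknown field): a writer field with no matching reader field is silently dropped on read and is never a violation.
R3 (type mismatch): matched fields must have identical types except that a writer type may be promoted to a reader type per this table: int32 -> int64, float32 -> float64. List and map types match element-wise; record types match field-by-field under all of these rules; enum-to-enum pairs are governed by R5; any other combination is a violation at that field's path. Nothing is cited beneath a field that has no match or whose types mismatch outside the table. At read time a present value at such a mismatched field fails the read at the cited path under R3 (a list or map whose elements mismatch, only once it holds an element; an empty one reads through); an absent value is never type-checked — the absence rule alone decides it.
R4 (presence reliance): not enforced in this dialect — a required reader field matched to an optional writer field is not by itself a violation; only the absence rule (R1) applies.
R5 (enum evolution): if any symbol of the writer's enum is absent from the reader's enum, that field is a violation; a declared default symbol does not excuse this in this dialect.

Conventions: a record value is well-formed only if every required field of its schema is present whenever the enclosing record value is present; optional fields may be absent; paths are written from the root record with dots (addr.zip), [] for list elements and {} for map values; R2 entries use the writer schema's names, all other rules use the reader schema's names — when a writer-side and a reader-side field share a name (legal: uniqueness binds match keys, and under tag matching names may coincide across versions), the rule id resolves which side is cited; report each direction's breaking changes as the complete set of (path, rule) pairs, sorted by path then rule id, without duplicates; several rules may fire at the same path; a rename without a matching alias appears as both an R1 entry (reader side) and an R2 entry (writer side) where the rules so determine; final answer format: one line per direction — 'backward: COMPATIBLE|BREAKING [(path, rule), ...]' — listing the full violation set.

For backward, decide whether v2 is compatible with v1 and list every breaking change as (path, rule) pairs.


backward: BREAKING [(id, R1), (version, R1)]

in Event below, arrows point writer -> reader
backward on Event — v2 reading data written by v1:
  writer optional, Channel -> Channel: reader status maps from writer status
  writer optional, map<string, float64> -> map<string, float64>: reader extras maps from writer extras
  no writer field matches reader id
  writer optional, Geo -> Geo: reader contact maps from writer contact
  no writer field matches reader version
  writer optional, int32 -> int32: reader attempts maps from writer attempts
  writer optional, float32 -> float32: reader factor maps from writer factor
  writer required, float64 -> float64: reader contact.latitude maps from writer contact.latitude
  writer optional, float64 -> float64: reader contact.rating maps from writer contact.rating
  violation R1 at id
  violation R1 at version
  backward on Event therefore BREAKING (2)


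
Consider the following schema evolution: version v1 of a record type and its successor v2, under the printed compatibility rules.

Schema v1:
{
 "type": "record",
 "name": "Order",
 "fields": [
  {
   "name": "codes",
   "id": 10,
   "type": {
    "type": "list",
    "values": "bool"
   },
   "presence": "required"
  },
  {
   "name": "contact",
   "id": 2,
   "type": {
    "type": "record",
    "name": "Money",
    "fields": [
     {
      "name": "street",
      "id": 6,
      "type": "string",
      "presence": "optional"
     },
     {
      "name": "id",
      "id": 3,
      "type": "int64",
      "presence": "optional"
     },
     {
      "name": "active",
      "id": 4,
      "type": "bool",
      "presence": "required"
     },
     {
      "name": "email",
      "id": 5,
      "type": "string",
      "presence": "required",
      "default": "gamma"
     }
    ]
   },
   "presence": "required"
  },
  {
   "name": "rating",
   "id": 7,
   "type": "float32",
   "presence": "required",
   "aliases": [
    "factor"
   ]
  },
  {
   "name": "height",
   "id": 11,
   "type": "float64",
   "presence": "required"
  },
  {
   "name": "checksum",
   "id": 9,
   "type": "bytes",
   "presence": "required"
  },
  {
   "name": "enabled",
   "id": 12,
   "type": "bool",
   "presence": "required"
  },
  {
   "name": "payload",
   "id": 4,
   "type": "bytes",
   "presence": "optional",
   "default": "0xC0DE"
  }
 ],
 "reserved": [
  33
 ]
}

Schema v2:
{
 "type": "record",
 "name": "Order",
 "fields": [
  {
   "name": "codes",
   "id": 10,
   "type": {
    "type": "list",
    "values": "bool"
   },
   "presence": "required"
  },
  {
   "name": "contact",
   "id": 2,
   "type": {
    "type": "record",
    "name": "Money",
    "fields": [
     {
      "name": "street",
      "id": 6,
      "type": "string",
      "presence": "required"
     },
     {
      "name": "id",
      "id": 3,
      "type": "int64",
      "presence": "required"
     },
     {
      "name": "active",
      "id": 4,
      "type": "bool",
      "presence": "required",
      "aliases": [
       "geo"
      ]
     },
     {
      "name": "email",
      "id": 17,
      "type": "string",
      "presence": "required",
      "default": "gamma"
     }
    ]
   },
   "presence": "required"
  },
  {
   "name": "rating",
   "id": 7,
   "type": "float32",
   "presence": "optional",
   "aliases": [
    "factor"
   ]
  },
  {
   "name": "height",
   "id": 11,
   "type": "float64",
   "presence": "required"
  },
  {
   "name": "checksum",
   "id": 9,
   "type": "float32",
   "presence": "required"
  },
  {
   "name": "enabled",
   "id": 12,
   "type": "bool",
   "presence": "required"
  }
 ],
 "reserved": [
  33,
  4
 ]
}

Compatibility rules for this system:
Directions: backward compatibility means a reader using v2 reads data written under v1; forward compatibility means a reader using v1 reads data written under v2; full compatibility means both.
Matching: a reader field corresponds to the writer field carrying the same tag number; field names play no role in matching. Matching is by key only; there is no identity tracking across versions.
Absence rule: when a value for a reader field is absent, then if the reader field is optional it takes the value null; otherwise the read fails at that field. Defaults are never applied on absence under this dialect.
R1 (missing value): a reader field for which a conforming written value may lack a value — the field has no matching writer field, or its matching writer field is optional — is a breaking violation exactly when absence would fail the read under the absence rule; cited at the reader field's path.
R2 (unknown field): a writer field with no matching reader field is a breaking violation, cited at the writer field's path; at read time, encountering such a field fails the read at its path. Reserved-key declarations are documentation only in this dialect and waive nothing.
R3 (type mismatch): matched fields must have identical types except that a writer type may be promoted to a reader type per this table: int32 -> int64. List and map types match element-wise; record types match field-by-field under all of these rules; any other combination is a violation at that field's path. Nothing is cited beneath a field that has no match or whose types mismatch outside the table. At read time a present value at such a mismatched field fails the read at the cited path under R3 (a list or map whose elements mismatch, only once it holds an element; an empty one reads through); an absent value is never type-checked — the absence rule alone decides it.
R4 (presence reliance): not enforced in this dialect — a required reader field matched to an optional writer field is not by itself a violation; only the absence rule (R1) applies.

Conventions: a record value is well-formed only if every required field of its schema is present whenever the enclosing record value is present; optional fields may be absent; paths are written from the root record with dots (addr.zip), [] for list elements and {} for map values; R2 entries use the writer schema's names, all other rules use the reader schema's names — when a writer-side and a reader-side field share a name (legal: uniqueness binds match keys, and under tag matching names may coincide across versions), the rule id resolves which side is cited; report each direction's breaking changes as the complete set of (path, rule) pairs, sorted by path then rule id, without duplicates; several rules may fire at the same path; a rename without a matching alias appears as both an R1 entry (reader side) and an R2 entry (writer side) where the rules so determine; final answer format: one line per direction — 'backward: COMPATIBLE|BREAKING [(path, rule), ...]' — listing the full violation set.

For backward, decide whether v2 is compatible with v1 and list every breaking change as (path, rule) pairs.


backward: BREAKING [(checksum, R3), (contact.email, R1), (contact.email, R2), (contact.id, R1), (contact.street, R1), (payload, R2)]

each type pair in Order: writer, then reader
backward on Order — v2 reading data written by v1:
  codes <- codes (list<bool> -> list<bool>, writer required)
  contact <- contact (Money -> Money, writer required)
  rating <- rating (float32 -> float32, writer required)
  height <- height (float64 -> float64, writer required)
  checksum <- checksum (bytes -> float32, writer required)
  enabled <- enabled (bool -> bool, writer required)
  payload (writer side), unknown to reader
  contact.street <- contact.street (string -> string, writer optional)
  contact.id <- contact.id (int64 -> int64, writer optional)
  contact.active <- contact.active (bool -> bool, writer required)
  no writer field matches reader contact.email
  contact.email (writer side), unknown to reader
  R3 fires at checksum
  R1 fires at contact.email
  R2 fires at contact.email
  R1 fires at contact.id
  R1 fires at contact.street
  R2 fires at payload
  backward on Order therefore BREAKING (6)
the other Order changes do not affect what is asked:
  field rating in record Order: required changed to optional -> its effect on Order is confined to the forward direction, not asked


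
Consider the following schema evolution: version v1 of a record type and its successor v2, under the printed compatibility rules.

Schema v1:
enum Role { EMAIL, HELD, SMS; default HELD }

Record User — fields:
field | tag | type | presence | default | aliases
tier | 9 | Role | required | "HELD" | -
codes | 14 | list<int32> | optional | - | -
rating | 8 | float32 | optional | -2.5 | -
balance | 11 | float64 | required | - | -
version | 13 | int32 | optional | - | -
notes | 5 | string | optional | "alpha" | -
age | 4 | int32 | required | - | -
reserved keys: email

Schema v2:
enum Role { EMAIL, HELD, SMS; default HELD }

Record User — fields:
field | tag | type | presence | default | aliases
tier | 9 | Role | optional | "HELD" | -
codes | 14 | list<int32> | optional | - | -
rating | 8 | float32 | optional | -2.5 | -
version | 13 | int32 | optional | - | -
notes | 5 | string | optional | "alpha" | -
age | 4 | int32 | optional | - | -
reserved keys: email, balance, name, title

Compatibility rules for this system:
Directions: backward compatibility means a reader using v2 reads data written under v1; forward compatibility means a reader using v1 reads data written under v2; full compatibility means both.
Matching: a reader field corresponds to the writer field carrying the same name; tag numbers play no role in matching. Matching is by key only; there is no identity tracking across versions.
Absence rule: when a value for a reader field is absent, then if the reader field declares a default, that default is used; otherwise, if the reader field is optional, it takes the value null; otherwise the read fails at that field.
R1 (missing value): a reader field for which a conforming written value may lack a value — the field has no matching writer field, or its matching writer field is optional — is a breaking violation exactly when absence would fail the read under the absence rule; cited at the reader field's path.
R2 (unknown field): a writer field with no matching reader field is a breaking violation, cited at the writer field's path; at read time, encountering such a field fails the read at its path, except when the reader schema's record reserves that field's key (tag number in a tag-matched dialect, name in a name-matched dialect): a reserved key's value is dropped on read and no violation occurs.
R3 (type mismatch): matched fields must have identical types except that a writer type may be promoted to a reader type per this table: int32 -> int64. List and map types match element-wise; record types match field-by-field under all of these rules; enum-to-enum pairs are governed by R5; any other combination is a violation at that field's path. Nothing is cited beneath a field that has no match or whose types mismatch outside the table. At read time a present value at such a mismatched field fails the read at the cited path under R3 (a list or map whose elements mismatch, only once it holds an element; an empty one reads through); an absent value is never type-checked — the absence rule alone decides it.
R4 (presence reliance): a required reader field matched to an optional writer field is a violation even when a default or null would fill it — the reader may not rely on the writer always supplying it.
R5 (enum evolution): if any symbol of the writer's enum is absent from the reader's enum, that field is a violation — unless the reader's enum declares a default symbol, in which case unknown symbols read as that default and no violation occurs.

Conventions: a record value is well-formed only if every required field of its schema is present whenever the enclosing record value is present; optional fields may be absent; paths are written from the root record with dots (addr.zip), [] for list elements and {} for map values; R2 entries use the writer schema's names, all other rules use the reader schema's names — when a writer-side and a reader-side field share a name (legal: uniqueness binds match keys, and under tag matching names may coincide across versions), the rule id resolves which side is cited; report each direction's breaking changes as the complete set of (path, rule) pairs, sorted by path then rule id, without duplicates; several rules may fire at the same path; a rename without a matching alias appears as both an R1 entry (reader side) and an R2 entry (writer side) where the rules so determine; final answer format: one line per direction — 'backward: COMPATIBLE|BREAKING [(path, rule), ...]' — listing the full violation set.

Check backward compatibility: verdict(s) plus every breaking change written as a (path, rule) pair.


the writer's type comes first in each User pair
backward on User — v2 reading data written by v1:
  tier: paired with writer tier (Role -> Role; writer required)
  codes: paired with writer codes (list<int32> -> list<int32>; writer optional)
  rating: paired with writer rating (float32 -> float32; writer optional)
  version: paired with writer version (int32 -> int32; writer optional)
  notes: paired with writer notes (string -> string; writer optional)
  age: paired with writer age (int32 -> int32; writer required)
  leftover writer field: balance
  => no violations; backward on User: COMPATIBLE
the other User changes do not affect what is asked:
  removed field balance from record User (its key "balance" joins the reserved list) -> affects forward compatibility only, which is not asked
  field age in record User: required changed to optional -> affects forward compatibility only, which is not asked
  field tier in record User: required changed to optional -> affects forward compatibility only, which is not asked

backward: COMPATIBLE []


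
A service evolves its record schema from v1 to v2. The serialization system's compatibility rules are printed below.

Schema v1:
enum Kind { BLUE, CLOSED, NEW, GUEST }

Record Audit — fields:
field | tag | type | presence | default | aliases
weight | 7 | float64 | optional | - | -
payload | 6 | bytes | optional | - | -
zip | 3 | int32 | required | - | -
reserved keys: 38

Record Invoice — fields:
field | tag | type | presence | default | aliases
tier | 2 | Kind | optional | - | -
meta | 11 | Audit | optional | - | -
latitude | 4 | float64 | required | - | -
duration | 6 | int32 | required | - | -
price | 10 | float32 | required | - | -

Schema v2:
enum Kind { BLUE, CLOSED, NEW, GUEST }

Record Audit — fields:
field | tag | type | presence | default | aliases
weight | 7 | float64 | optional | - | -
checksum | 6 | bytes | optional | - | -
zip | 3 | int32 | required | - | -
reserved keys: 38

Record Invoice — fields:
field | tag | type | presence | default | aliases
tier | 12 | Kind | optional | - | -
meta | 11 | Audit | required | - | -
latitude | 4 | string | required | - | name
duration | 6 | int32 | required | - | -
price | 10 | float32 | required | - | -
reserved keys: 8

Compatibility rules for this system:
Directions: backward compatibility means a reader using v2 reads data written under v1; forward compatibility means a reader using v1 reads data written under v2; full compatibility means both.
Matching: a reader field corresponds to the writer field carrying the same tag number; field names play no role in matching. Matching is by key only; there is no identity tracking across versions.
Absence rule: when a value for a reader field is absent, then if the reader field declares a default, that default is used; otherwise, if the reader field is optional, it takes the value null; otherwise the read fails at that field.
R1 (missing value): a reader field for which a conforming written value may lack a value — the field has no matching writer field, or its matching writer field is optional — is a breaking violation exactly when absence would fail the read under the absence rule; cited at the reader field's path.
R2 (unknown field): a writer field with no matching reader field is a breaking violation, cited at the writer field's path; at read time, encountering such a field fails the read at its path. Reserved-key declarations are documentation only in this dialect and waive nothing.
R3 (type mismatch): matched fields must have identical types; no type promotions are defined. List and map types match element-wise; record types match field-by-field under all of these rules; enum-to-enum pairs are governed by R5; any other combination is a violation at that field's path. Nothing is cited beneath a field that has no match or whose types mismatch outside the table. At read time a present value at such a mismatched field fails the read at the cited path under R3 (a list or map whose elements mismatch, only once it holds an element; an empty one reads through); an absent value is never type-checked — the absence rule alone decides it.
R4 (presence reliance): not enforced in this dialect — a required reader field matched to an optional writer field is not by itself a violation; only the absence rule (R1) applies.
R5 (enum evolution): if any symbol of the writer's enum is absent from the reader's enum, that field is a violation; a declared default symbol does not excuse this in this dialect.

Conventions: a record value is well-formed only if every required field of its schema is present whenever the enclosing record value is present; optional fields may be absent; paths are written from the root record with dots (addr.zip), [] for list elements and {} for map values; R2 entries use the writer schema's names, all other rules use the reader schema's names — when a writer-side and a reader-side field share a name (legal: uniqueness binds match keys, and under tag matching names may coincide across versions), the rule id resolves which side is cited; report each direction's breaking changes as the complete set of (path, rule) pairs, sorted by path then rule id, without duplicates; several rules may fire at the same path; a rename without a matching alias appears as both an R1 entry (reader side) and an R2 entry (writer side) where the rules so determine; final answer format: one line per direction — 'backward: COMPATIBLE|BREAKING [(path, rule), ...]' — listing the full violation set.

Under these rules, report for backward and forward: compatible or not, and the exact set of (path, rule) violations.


backward: BREAKING [(latitude, R3), (meta, R1), (tier, R2)]; forward: BREAKING [(latitude, R3), (tier, R2)]

each type pair in Invoice: writer, then reader
checking backward for Invoice: reader v2 against writer v1:
  tier has no writer counterpart
  meta <- meta (Audit -> Audit, writer optional)
  latitude <- latitude (float64 -> string, writer required)
  duration <- duration (int32 -> int32, writer required)
  price <- price (float32 -> float32, writer required)
  writer tier: unknown to reader
  meta.weight <- meta.weight (float64 -> float64, writer optional)
  meta.checksum <- meta.payload (bytes -> bytes, writer optional)
  meta.zip <- meta.zip (int32 -> int32, writer required)
  breaking: (latitude, R3)
  breaking: (meta, R1)
  breaking: (tier, R2)
  backward on Invoice therefore BREAKING (3)
checking forward for Invoice: reader v1 against writer v2:
  tier has no writer counterpart
  meta <- meta (Audit -> Audit, writer required)
  latitude <- latitude (string -> float64, writer required)
  duration <- duration (int32 -> int32, writer required)
  price <- price (float32 -> float32, writer required)
  writer tier: unknown to reader
  meta.weight <- meta.weight (float64 -> float64, writer optional)
  meta.payload <- meta.checksum (bytes -> bytes, writer optional)
  meta.zip <- meta.zip (int32 -> int32, writer required)
  breaking: (latitude, R3)
  breaking: (tier, R2)
  forward on Invoice therefore BREAKING (2)
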